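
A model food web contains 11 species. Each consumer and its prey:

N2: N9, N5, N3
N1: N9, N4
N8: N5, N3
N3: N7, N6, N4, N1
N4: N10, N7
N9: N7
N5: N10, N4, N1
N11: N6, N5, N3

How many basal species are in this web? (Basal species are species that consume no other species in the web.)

3

Basal species (no prey listed): N10, N7, N6.
Count: 3.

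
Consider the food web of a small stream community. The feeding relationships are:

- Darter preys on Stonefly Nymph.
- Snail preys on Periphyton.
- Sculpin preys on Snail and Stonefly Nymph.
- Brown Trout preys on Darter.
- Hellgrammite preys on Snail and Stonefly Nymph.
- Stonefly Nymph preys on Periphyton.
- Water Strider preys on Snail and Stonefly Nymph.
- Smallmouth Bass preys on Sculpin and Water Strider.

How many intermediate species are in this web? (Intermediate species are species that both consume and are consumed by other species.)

Intermediate species (has both prey and predators): Snail, Stonefly Nymph, Sculpin, Water Strider, Darter.
Count: 5.

5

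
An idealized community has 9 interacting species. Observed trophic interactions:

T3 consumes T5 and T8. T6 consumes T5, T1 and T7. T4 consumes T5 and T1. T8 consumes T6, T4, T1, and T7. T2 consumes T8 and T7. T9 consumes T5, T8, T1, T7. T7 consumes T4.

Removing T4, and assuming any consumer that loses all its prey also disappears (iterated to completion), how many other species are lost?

Remove T4.
Round 1: T7 (all prey gone) → extinct.
No further losses. Total secondary extinctions: 1.

1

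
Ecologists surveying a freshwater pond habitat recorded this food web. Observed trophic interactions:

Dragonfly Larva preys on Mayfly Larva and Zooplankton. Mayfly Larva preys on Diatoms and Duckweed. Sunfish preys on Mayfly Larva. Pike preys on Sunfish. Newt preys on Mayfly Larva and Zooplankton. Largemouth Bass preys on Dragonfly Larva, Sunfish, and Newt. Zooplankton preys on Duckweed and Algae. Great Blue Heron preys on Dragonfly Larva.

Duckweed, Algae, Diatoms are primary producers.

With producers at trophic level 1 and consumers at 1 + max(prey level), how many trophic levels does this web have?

4

Producers (level 1): Duckweed, Algae, Diatoms.
Duckweed → Zooplankton → Newt → Largemouth Bass gives Largemouth Bass level 4.
No species has a prey at level 4, so no species reaches level 5.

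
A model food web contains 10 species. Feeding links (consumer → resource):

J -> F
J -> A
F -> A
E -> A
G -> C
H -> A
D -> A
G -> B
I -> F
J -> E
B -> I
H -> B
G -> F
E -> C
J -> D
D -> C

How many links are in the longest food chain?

4 links

One longest chain: A → F → I → B → H.
It has 5 species and 4 links.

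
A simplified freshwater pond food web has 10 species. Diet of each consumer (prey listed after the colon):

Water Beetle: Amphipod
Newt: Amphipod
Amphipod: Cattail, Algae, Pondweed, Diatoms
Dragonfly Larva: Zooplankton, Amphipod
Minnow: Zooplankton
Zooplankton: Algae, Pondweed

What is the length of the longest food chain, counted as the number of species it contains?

One longest chain: Cattail → Amphipod → Water Beetle.
It has 3 species and 2 links.

3 species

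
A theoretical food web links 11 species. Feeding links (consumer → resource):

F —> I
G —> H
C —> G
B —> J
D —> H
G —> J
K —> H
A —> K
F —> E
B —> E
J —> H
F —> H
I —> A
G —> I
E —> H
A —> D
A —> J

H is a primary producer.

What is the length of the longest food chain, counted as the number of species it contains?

6 species

One longest chain: H → D → A → I → G → C.
It has 6 species and 5 links.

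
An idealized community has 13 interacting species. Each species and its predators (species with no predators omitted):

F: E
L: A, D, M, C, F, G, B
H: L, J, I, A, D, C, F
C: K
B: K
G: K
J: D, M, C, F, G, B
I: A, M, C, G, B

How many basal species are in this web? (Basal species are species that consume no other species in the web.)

Basal species (no prey listed): H.
Count: 1.

1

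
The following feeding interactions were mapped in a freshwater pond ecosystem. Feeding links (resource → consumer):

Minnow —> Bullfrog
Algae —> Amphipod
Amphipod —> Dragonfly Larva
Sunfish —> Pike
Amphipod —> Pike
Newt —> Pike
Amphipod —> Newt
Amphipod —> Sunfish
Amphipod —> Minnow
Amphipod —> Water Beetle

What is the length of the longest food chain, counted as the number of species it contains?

One longest chain: Algae → Amphipod → Minnow → Bullfrog.
It has 4 species and 3 links.

4 species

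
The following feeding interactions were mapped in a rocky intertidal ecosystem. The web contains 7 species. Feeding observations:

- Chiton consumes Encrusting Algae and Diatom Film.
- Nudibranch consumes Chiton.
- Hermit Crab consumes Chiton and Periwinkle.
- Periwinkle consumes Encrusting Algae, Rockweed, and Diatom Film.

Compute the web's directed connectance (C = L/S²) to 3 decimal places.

C = 0.163

The web has S = 7 species and L = 8 feeding links.
C = L / S² = 8 / 49 = 0.1633 ≈ 0.163.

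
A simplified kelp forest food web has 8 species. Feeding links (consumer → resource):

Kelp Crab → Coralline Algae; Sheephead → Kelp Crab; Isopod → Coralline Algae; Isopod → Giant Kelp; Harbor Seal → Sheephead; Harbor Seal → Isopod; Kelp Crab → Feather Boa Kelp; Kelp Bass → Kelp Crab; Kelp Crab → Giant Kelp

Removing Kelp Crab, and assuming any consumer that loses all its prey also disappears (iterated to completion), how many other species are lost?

2

Remove Kelp Crab.
Round 1: Kelp Bass (all prey gone), Sheephead (all prey gone) → extinct.
No further losses. Total secondary extinctions: 2.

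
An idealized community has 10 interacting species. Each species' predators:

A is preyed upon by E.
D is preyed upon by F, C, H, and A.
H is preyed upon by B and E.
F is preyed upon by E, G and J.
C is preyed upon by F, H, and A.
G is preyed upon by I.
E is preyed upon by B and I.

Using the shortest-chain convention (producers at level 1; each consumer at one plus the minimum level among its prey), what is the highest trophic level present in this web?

4

Producers (level 1): D.
Following each consumer down to its lowest-level prey: D → F → E → I (levels 1 through 4).
All prey of I (E 3, G 3) are at level 3 or above, so I is at level 1 + 3 = 4.
Every consumer has at least one prey at level 3 or below, so none exceeds level 4.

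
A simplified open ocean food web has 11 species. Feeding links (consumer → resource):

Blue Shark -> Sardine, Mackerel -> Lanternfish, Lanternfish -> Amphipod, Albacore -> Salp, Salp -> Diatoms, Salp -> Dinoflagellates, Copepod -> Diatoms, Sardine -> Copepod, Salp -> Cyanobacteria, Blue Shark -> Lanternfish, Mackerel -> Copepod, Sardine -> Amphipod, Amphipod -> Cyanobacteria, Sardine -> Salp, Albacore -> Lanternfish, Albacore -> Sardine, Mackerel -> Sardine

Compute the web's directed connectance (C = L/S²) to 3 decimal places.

C = 0.140

The web has S = 11 species and L = 17 feeding links.
C = L / S² = 17 / 121 = 0.1405 ≈ 0.140.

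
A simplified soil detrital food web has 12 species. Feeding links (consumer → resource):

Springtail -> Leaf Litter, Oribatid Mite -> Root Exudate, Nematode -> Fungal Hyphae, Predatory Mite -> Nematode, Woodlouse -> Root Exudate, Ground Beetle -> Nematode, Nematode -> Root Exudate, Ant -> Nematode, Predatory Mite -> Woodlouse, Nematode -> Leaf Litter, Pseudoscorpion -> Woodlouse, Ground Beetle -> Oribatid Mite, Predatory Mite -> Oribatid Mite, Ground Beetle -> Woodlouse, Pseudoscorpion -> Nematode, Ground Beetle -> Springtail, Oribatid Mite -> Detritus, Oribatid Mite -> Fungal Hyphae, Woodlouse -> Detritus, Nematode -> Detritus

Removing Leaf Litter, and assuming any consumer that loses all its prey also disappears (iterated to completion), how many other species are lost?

Remove Leaf Litter.
Round 1: Springtail (all prey gone) → extinct.
No further losses. Total secondary extinctions: 1.

1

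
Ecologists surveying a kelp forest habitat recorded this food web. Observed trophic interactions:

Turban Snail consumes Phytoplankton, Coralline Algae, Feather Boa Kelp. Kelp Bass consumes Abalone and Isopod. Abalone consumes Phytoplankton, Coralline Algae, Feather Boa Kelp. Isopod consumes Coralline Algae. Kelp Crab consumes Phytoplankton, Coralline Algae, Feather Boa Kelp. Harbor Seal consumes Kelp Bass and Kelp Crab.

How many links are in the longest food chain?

One longest chain: Coralline Algae → Abalone → Kelp Bass → Harbor Seal.
It has 4 species and 3 links.

3 links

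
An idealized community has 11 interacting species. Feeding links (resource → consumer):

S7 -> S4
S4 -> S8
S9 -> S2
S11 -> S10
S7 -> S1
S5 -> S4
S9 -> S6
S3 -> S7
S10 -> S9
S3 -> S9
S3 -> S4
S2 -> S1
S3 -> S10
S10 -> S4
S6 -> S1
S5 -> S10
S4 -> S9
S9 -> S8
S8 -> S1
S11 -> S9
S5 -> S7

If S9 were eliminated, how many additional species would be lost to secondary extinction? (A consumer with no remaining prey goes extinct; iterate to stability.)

2

Remove S9.
Round 1: S2 (all prey gone), S6 (all prey gone) → extinct.
No further losses. Total secondary extinctions: 2.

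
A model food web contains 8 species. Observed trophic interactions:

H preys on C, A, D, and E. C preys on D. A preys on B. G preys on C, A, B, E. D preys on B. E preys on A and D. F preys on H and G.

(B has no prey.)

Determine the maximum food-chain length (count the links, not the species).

4 links

One longest chain: B → D → C → H → F.
It has 5 species and 4 links.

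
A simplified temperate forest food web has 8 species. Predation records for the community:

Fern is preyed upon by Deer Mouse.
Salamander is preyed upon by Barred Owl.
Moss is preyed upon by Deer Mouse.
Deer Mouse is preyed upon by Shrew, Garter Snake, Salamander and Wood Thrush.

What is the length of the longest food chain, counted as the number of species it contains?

One longest chain: Fern → Deer Mouse → Salamander → Barred Owl.
It has 4 species and 3 links.

4 species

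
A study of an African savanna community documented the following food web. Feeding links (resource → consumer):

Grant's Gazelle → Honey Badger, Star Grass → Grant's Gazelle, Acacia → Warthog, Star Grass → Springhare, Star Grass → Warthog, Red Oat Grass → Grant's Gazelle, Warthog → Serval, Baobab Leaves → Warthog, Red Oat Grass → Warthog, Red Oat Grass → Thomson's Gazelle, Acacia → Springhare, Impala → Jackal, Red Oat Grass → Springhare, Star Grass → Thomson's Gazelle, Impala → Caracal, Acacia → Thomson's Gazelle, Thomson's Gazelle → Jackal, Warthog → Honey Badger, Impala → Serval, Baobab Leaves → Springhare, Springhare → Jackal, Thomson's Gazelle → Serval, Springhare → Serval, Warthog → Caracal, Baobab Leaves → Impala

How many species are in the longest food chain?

One longest chain: Star Grass → Grant's Gazelle → Honey Badger.
It has 3 species and 2 links.

3 species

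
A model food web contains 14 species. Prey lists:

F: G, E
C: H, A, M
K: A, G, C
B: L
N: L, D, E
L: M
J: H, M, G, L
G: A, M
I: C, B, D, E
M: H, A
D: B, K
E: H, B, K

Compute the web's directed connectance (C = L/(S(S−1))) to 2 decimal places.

The web has S = 14 species and L = 30 feeding links.
C = L / (S(S−1)) = 30 / 182 = 0.1648 ≈ 0.16.

C = 0.16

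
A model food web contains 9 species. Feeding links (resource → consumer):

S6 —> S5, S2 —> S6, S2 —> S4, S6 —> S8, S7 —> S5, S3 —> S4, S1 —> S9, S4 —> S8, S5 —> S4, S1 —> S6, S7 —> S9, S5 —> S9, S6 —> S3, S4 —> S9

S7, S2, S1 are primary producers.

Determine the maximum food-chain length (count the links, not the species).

4 links

One longest chain: S2 → S6 → S5 → S4 → S9.
It has 5 species and 4 links.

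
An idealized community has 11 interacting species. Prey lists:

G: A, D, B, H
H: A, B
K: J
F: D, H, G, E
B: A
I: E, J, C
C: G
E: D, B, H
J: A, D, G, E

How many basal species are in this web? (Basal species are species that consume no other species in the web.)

Basal species (no prey listed): A, D.
Count: 2.

2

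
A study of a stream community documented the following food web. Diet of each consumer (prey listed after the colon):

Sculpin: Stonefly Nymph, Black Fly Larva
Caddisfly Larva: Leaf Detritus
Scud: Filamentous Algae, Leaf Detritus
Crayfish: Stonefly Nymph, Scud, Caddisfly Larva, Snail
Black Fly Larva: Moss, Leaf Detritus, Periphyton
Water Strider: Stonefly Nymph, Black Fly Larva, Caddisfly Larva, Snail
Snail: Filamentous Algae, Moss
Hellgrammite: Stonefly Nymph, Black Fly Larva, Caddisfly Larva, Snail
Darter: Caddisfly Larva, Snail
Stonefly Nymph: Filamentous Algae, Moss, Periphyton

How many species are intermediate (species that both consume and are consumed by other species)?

5

Intermediate species (has both prey and predators): Stonefly Nymph, Black Fly Larva, Scud, Caddisfly Larva, Snail.
Count: 5.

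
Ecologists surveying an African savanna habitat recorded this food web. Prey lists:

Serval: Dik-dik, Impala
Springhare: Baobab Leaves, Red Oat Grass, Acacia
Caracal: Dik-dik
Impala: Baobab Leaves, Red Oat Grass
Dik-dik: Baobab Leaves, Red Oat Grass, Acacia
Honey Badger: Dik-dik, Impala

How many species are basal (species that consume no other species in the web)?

3

Basal species (no prey listed): Baobab Leaves, Red Oat Grass, Acacia.
Count: 3.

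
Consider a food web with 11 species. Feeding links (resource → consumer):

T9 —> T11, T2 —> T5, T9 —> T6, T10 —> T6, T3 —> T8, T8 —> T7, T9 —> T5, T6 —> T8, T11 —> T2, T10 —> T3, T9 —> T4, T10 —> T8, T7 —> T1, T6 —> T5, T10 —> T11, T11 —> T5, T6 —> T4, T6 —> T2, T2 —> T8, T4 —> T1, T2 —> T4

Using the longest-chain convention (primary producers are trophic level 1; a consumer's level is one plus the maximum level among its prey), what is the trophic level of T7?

Trophic level 5

T10 is a producer → level 1.
T6 eats T10 (level 1); other prey at levels: T9 1 → level 2.
T2 eats T6 (level 2); other prey at levels: T11 2 → level 3.
T8 eats T2 (level 3); other prey at levels: T10 1, T6 2, T3 2 → level 4.
T7 eats T8 → level 5.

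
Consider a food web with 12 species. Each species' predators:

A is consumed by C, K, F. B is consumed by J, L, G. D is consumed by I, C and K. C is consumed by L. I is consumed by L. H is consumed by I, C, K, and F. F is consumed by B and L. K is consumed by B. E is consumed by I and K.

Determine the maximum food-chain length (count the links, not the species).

3 links

One longest chain: A → K → B → G.
It has 4 species and 3 links.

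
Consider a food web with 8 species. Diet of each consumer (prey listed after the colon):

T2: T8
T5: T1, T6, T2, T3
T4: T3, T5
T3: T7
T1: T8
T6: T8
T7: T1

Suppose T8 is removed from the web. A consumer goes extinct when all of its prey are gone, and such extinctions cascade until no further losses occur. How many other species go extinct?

Remove T8.
Round 1: T1 (all prey gone), T6 (all prey gone), T2 (all prey gone) → extinct.
Round 2: T7 (all prey gone) → extinct.
Round 3: T3 (all prey gone) → extinct.
Round 4: T5 (all prey gone) → extinct.
Round 5: T4 (all prey gone) → extinct.
No further losses. Total secondary extinctions: 7.

7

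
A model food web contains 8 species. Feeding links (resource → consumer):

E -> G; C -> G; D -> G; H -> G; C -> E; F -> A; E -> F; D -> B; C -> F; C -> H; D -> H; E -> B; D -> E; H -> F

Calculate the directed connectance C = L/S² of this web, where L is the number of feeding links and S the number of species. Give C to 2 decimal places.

The web has S = 8 species and L = 14 feeding links.
C = L / S² = 14 / 64 = 0.2188 ≈ 0.22.

C = 0.22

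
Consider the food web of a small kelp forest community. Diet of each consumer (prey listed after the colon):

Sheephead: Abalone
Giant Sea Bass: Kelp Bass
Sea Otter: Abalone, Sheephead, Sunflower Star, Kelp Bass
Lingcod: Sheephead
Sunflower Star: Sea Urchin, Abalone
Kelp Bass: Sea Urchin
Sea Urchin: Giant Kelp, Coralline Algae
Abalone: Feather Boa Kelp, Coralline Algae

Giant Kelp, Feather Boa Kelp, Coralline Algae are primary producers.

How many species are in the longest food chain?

4 species

One longest chain: Feather Boa Kelp → Abalone → Sheephead → Sea Otter.
It has 4 species and 3 links.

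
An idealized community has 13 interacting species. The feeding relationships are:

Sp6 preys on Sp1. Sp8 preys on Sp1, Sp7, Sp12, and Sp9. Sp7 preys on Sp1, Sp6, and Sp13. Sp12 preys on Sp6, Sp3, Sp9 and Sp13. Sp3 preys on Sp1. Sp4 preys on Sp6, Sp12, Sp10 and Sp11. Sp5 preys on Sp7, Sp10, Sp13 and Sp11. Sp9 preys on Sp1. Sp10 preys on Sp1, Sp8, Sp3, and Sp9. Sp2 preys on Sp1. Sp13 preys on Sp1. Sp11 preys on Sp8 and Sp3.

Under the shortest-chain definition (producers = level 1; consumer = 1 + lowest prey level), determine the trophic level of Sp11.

Trophic level 3

Sp1 is a producer → level 1.
Sp8 eats Sp1 → level 2.
Sp11 eats Sp8 → level 3.
No prey of Sp11 is below level 2, so 3 is the minimum.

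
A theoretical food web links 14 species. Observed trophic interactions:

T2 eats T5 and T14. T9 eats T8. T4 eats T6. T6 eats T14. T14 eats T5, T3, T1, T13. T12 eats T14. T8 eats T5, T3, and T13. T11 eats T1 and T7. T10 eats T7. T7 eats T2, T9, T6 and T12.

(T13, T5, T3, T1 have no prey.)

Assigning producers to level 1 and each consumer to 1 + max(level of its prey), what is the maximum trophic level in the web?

5

Producers (level 1): T13, T5, T3, T1.
T13 → T14 → T6 → T7 → T11 gives T11 level 5.
No species has a prey at level 5, so no species reaches level 6.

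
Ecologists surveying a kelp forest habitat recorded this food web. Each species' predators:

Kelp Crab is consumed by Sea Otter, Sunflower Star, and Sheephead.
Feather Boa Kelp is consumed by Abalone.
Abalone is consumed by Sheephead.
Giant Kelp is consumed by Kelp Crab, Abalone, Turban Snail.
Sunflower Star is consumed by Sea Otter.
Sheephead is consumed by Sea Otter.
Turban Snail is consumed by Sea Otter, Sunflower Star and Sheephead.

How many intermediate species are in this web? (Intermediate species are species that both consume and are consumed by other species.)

Intermediate species (has both prey and predators): Turban Snail, Kelp Crab, Abalone, Sheephead, Sunflower Star.
Count: 5.

5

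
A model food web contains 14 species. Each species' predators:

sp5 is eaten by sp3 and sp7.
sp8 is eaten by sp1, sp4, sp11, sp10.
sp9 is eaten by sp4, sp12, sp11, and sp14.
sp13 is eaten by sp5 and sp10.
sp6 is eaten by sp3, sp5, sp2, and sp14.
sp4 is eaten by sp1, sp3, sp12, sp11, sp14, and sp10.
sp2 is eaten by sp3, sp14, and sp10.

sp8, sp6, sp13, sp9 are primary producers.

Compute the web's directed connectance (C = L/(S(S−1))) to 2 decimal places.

The web has S = 14 species and L = 25 feeding links.
C = L / (S(S−1)) = 25 / 182 = 0.1374 ≈ 0.14.

C = 0.14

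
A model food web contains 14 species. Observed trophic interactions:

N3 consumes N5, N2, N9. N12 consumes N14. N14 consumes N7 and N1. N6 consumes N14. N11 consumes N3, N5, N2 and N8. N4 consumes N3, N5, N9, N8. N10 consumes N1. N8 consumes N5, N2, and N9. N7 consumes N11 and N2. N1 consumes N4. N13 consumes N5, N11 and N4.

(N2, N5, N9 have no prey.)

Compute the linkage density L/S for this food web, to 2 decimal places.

L/S = 1.79

There are L = 25 links among S = 14 species.
L/S = 25/14 = 1.7857 ≈ 1.79.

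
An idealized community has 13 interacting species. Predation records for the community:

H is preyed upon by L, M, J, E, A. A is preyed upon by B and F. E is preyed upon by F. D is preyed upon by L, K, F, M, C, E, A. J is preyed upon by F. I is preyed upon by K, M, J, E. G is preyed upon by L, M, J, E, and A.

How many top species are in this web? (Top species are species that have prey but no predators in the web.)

6

Top species (has prey, but nothing eats it): M, K, L, C, F, B.
Count: 6.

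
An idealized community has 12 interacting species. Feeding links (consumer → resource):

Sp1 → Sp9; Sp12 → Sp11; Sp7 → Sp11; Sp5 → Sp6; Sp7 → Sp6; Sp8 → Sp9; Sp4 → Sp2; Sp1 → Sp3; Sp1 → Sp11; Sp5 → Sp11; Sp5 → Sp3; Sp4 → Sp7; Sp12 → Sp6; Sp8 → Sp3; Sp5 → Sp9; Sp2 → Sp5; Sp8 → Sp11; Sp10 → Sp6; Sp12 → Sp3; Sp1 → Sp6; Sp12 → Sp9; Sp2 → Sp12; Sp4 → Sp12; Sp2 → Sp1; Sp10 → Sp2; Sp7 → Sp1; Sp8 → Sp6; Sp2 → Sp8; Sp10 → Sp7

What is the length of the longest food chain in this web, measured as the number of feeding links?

One longest chain: Sp11 → Sp1 → Sp7 → Sp10.
It has 4 species and 3 links.

3 links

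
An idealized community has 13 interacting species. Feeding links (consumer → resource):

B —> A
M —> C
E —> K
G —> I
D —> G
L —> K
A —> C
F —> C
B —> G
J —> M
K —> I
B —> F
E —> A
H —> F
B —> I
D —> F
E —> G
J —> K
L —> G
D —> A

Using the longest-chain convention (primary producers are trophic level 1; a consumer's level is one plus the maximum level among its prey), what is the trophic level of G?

I is a producer → level 1.
G eats I → level 2.

Trophic level 2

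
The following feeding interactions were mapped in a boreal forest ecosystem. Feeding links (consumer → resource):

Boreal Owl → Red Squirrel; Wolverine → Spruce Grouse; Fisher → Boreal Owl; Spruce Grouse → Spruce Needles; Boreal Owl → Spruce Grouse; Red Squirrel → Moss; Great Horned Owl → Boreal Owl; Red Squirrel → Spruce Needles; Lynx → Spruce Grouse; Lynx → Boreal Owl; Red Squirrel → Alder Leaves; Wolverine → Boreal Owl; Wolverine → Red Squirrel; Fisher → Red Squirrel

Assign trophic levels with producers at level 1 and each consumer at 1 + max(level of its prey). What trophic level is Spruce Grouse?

Spruce Needles is a producer → level 1.
Spruce Grouse eats Spruce Needles → level 2.

Trophic level 2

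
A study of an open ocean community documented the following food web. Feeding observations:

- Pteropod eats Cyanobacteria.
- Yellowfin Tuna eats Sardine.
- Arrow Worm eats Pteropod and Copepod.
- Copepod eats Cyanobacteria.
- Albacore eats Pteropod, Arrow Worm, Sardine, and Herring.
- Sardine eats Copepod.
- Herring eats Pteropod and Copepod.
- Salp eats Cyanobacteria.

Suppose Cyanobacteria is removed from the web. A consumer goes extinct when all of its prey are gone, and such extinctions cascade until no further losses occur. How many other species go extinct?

8

Remove Cyanobacteria.
Round 1: Copepod (all prey gone), Pteropod (all prey gone), Salp (all prey gone) → extinct.
Round 2: Herring (all prey gone), Arrow Worm (all prey gone), Sardine (all prey gone) → extinct.
Round 3: Yellowfin Tuna (all prey gone), Albacore (all prey gone) → extinct.
No further losses. Total secondary extinctions: 8.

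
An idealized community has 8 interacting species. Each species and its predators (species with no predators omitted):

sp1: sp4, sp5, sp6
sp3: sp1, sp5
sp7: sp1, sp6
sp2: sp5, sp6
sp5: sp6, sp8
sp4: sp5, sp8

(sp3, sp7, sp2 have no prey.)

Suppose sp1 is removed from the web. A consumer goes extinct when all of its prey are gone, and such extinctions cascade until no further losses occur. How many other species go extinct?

Remove sp1.
Round 1: sp4 (all prey gone) → extinct.
No further losses. Total secondary extinctions: 1.

1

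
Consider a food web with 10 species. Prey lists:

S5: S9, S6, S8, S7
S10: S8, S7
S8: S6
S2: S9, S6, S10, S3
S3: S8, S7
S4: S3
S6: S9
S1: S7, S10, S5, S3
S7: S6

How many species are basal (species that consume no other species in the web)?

1

Basal species (no prey listed): S9.
Count: 1.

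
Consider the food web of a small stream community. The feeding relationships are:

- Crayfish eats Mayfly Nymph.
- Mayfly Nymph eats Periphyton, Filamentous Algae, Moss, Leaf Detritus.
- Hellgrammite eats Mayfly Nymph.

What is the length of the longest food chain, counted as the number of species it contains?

3 species

One longest chain: Moss → Mayfly Nymph → Crayfish.
It has 3 species and 2 links.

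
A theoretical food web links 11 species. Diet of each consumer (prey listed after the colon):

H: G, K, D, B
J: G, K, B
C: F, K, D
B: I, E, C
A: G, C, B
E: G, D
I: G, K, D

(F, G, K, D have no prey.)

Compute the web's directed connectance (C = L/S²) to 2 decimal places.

C = 0.17

The web has S = 11 species and L = 21 feeding links.
C = L / S² = 21 / 121 = 0.1736 ≈ 0.17.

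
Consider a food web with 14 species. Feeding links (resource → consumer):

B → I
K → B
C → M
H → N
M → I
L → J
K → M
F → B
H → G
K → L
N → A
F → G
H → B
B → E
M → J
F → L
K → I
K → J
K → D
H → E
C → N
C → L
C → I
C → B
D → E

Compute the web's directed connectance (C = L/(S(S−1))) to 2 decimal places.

The web has S = 14 species and L = 25 feeding links.
C = L / (S(S−1)) = 25 / 182 = 0.1374 ≈ 0.14.

C = 0.14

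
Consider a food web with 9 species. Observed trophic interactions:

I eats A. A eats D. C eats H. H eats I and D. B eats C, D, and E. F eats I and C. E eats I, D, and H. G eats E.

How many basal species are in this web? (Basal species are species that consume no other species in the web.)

Basal species (no prey listed): D.
Count: 1.

1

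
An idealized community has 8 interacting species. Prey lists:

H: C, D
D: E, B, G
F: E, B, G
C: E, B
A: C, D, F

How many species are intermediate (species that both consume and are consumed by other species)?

Intermediate species (has both prey and predators): C, D, F.
Count: 3.

3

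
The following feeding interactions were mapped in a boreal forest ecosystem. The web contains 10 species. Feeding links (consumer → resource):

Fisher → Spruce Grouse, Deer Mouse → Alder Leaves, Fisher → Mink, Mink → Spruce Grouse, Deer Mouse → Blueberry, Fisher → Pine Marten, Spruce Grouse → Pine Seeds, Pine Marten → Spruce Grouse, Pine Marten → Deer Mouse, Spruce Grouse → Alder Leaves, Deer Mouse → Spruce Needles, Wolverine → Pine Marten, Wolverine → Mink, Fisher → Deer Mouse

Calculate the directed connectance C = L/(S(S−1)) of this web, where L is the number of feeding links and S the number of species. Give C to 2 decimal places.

The web has S = 10 species and L = 14 feeding links.
C = L / (S(S−1)) = 14 / 90 = 0.1556 ≈ 0.16.

C = 0.16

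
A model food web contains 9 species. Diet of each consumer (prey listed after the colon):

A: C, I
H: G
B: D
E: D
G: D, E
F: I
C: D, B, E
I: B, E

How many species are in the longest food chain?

4 species

One longest chain: D → B → I → F.
It has 4 species and 3 links.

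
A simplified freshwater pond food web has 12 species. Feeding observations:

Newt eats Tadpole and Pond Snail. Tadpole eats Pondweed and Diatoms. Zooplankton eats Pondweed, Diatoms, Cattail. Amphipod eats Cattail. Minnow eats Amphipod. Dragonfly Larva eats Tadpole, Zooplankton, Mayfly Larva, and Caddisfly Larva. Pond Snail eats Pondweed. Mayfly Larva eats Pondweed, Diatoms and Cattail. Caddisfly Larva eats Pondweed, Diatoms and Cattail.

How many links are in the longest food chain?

One longest chain: Cattail → Amphipod → Minnow.
It has 3 species and 2 links.

2 links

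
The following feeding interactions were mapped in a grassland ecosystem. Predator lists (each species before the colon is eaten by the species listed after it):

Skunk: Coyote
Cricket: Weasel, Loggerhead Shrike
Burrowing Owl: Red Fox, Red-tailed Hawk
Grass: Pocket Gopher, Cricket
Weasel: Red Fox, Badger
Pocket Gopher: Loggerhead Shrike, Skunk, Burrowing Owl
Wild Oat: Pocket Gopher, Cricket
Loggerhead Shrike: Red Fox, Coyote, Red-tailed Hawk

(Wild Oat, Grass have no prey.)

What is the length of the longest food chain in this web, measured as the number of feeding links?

One longest chain: Wild Oat → Cricket → Weasel → Red Fox.
It has 4 species and 3 links.

3 links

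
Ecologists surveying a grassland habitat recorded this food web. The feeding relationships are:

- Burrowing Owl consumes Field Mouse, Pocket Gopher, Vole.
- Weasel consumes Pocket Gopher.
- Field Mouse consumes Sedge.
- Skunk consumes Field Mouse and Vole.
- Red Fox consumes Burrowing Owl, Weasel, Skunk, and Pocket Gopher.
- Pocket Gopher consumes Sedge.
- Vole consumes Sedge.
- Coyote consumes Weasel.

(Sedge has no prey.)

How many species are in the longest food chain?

4 species

One longest chain: Sedge → Vole → Skunk → Red Fox.
It has 4 species and 3 links.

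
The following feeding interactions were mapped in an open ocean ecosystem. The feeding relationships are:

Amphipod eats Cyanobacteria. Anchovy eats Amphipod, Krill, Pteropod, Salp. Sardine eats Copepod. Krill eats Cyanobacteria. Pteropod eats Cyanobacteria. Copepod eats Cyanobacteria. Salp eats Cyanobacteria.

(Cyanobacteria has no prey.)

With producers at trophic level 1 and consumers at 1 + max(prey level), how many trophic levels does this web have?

3

Producers (level 1): Cyanobacteria.
Cyanobacteria → Copepod → Sardine gives Sardine level 3.
No species has a prey at level 3, so no species reaches level 4.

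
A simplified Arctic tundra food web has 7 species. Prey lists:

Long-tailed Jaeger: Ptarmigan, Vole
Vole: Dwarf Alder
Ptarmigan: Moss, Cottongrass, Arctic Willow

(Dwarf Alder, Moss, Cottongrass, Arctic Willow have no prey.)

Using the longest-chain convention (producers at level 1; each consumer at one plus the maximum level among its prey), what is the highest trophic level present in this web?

3

Producers (level 1): Dwarf Alder, Moss, Cottongrass, Arctic Willow.
Moss → Ptarmigan → Long-tailed Jaeger gives Long-tailed Jaeger level 3.
No species has a prey at level 3, so no species reaches level 4.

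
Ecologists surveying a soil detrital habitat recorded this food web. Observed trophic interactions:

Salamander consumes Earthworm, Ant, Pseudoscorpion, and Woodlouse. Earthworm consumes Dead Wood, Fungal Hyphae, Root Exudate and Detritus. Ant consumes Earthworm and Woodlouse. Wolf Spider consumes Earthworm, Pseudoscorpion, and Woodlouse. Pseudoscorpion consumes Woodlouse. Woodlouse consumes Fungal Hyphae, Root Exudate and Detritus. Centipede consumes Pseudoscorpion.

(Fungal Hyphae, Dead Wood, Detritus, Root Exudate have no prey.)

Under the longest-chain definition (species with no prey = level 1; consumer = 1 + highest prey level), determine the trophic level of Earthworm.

Fungal Hyphae has no prey (basal) → level 1.
Earthworm eats Fungal Hyphae (level 1); other prey at levels: Dead Wood 1, Detritus 1, Root Exudate 1 → level 2.

Trophic level 2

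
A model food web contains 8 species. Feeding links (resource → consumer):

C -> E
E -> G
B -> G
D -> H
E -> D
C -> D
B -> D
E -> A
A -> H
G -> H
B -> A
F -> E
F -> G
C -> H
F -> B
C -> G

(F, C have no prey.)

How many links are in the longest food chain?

3 links

One longest chain: F → E → G → H.
It has 4 species and 3 links.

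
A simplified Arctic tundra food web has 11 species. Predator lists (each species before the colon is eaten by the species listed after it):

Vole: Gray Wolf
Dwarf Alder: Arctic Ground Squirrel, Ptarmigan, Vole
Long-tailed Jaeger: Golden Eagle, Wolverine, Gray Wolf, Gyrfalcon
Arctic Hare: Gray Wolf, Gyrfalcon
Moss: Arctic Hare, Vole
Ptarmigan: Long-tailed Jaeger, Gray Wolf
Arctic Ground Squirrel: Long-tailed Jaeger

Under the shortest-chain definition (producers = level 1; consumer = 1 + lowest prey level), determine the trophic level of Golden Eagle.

Trophic level 4

Dwarf Alder is a producer → level 1.
Arctic Ground Squirrel eats Dwarf Alder → level 2.
Long-tailed Jaeger eats Arctic Ground Squirrel → level 3.
Golden Eagle eats Long-tailed Jaeger → level 4.
No prey of Golden Eagle is below level 3, so 4 is the minimum.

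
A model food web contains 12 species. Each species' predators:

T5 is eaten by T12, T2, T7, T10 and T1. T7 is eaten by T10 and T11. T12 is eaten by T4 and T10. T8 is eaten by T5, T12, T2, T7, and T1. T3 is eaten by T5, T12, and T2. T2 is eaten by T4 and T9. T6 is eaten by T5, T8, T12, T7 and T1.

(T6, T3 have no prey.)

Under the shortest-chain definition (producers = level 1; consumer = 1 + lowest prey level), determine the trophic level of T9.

Trophic level 3

T3 is a producer → level 1.
T2 eats T3 → level 2.
T9 eats T2 → level 3.
No prey of T9 is below level 2, so 3 is the minimum.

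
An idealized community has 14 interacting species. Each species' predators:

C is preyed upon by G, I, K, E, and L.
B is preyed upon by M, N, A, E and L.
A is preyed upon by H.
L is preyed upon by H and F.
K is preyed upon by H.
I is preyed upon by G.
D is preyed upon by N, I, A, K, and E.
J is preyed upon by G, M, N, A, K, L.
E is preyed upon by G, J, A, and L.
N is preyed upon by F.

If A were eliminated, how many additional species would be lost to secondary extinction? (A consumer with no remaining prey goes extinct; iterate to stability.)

0

Remove A.
Every predator of it retains at least one other prey: H still has K, L.
No consumer loses all prey, so no secondary extinctions occur.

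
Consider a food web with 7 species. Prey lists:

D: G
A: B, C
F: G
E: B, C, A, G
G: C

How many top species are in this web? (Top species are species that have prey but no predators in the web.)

3

Top species (has prey, but nothing eats it): F, D, E.
Count: 3.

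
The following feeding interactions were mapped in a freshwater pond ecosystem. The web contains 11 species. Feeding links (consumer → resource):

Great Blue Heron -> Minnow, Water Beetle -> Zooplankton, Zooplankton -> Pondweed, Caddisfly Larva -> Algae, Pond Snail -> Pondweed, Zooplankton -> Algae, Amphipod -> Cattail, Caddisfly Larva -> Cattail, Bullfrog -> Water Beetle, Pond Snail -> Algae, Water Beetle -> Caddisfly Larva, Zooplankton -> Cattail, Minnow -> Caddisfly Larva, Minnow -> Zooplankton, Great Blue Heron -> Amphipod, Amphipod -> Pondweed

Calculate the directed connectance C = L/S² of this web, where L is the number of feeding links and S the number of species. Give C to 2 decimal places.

C = 0.13

The web has S = 11 species and L = 16 feeding links.
C = L / S² = 16 / 121 = 0.1322 ≈ 0.13.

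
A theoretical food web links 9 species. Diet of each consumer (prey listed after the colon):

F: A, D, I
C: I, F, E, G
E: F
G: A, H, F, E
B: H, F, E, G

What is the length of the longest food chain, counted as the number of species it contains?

5 species

One longest chain: A → F → E → G → B.
It has 5 species and 4 links.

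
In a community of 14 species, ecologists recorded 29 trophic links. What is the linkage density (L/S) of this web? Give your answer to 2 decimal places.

There are L = 29 links among S = 14 species.
L/S = 29/14 = 2.0714 ≈ 2.07.

L/S = 2.07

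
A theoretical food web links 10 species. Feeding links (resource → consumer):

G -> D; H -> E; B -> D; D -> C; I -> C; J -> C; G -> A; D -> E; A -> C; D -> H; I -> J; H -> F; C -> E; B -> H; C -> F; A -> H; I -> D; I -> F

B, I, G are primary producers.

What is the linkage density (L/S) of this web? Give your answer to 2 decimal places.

L/S = 1.80

There are L = 18 links among S = 10 species.
L/S = 18/10 = 1.8000 ≈ 1.80.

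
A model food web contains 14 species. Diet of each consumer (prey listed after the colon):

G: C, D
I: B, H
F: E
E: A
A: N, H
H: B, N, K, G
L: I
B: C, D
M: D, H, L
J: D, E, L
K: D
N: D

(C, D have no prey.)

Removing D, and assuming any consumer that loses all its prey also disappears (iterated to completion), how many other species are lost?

2

Remove D.
Round 1: N (all prey gone), K (all prey gone) → extinct.
No further losses. Total secondary extinctions: 2.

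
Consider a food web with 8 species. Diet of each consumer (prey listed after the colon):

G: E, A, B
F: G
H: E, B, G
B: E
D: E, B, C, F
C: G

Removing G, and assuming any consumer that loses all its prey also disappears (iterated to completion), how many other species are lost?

2

Remove G.
Round 1: C (all prey gone), F (all prey gone) → extinct.
No further losses. Total secondary extinctions: 2.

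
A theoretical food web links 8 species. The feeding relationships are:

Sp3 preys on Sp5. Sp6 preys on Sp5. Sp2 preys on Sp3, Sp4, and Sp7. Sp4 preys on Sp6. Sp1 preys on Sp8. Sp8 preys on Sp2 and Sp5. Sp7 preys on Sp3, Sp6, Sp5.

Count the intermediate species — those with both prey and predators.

6

Intermediate species (has both prey and predators): Sp6, Sp3, Sp7, Sp4, Sp2, Sp8.
Count: 6.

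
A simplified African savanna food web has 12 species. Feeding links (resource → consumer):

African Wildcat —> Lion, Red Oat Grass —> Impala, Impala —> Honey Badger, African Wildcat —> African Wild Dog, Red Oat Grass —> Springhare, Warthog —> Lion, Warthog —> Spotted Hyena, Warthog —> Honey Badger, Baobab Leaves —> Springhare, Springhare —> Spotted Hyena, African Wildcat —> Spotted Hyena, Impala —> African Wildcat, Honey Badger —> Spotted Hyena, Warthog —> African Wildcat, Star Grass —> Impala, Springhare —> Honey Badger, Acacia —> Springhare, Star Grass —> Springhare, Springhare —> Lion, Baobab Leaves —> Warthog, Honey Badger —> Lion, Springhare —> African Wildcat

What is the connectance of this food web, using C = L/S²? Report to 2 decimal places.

C = 0.15

The web has S = 12 species and L = 22 feeding links.
C = L / S² = 22 / 144 = 0.1528 ≈ 0.15.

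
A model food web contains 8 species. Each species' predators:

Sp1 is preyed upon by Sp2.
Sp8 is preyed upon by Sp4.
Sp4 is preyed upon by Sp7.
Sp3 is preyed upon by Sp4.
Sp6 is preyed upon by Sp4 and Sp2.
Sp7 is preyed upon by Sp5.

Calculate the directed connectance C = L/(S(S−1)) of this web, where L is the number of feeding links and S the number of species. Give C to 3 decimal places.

C = 0.125

The web has S = 8 species and L = 7 feeding links.
C = L / (S(S−1)) = 7 / 56 = 0.1250 ≈ 0.125.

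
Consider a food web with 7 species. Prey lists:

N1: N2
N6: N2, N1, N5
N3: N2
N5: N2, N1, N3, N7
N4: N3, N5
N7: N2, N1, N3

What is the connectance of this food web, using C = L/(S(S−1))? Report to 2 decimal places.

C = 0.33

The web has S = 7 species and L = 14 feeding links.
C = L / (S(S−1)) = 14 / 42 = 0.3333 ≈ 0.33.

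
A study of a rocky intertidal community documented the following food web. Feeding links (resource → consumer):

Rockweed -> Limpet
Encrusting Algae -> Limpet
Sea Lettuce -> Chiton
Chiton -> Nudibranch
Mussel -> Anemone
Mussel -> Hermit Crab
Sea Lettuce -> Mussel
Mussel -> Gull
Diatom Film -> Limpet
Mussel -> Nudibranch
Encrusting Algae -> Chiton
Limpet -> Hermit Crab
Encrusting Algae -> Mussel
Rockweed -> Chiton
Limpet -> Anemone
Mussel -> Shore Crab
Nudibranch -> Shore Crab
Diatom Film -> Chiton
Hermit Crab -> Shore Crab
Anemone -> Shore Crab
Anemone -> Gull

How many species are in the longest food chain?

One longest chain: Encrusting Algae → Mussel → Anemone → Gull.
It has 4 species and 3 links.

4 species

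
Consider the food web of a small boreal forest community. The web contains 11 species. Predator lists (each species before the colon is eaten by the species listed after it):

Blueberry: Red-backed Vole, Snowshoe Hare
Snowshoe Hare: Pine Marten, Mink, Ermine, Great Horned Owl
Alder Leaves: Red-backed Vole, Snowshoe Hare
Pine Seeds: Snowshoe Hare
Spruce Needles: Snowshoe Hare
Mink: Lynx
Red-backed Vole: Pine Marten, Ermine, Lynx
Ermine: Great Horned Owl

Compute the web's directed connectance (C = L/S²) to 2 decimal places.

C = 0.12

The web has S = 11 species and L = 15 feeding links.
C = L / S² = 15 / 121 = 0.1240 ≈ 0.12.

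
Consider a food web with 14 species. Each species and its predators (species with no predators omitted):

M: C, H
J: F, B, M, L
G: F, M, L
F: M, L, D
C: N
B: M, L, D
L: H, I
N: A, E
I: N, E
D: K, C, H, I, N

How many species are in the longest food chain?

One longest chain: G → F → M → C → N → A.
It has 6 species and 5 links.

6 species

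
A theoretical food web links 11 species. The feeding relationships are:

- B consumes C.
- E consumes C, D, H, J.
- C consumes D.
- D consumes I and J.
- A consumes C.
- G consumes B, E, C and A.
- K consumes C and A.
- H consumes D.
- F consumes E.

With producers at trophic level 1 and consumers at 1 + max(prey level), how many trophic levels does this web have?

Producers (level 1): J, I.
J → D → C → E → G gives G level 5.
No species has a prey at level 5, so no species reaches level 6.

5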